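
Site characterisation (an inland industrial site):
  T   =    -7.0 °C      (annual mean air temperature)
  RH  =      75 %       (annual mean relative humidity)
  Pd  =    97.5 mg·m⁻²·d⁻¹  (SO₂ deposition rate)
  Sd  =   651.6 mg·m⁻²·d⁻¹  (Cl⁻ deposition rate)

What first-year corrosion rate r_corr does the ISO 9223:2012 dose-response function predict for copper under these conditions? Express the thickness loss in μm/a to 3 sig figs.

copper: T≤10 °C ⇒ hinge +0.126·(-7.0−10) = -2.1420
  SO₂ term: 0.0053·97.5^0.26·exp(0.059·75-2.1420) = 0.171
  Cl⁻ term: 0.01025·651.6^0.27·exp(0.036·75+0.049·-7.0) = 0.6225
  r_corr = 0.171 + 0.6225 = 0.7935 μm/a

r_corr = 0.793 μm/a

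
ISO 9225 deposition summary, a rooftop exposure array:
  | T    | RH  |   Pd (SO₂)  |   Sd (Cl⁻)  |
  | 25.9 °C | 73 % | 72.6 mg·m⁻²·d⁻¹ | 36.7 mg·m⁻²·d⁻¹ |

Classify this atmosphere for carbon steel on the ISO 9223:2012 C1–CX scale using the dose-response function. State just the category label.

C4

carbon steel: f(T) = -0.054·(T−10) [T>10 °C] = -0.8586
  SO₂ term: 1.77·72.6^0.52·exp(0.02·73-0.8586) = 29.98
  Sd branch = 0.102·Sd^0.62·e^(0.033·RH+0.04·T) = 29.84 μm/a
  sum: 29.98 + 29.84 → r_corr = 59.82 μm/a
59.8 μm/a falls in (50, 80] for carbon steel → category C4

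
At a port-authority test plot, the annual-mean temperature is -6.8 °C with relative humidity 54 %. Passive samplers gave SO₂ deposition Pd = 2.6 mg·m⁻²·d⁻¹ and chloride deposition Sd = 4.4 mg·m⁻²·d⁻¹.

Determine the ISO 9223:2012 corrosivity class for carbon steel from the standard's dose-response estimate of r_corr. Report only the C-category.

C2

carbon steel: temperature factor f = +0.150·(-16.8) = -2.5200
  sulphur-dioxide contribution → 0.6892 μm/a
  chloride contribution → 1.157 μm/a
  ⇒ r_corr(carbon steel) = 1.846 μm/a
Category bounds: 1.3…25 μm/a bracket r_corr ⇒ C2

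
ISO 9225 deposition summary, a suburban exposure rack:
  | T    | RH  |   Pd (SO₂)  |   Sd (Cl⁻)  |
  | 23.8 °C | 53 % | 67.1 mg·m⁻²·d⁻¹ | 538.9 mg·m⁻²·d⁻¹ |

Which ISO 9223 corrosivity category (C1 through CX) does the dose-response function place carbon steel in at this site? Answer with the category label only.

C5

carbon steel: temperature factor f = -0.054·(13.8) = -0.7452
  sulphur-dioxide contribution → 21.61 μm/a
  chloride contribution → 75.02 μm/a
  total first-year rate 96.62 μm/a
Category bounds: 80…200 μm/a bracket r_corr ⇒ C5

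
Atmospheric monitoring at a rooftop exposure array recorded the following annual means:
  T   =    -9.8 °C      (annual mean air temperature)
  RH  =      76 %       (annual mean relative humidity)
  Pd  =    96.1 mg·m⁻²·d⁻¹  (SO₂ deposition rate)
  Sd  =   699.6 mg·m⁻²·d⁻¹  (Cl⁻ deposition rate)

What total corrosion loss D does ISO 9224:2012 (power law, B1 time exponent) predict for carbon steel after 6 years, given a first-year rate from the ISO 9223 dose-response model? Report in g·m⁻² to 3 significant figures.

D(6) = 1.07e+03 g·m⁻²

carbon steel: T≤10 °C ⇒ hinge +0.150·(-9.8−10) = -2.9700
  sulphur-dioxide contribution → 4.459 μm/a
  chloride contribution → 49.13 μm/a
  ⇒ r_corr(carbon steel) = 53.59 μm/a
Long-term exponent b (ISO 9224 Table 2, B1) = 0.523
  D(6) = 53.59 × 6^0.523 = 53.59 × 2.553 = 136.8 μm
  Mass loss = 136.8 μm × 7.85 g/cm³ = 1074 g·m⁻²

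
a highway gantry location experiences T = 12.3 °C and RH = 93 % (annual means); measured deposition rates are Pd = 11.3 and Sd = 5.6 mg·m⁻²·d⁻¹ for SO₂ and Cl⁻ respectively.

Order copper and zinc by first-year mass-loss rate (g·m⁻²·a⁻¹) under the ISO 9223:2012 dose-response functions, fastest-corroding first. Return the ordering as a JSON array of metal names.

["copper", "zinc"]

copper: temperature factor f = -0.080·(2.3) = -0.1840
  Pd branch = 0.0053·Pd^0.26·e^(0.059·RH+f) = 2.001 μm/a
  Sd branch = 0.01025·Sd^0.27·e^(0.036·RH+0.049·T) = 0.8482 μm/a
  sum: 2.001 + 0.8482 → r_corr = 2.849 μm/a
  mass loss = 2.849 μm/a × 8.96 g/cm³ = 25.52 g·m⁻²·a⁻¹
zinc: f(T) = -0.071·(T−10) [T>10 °C] = -0.1633
  Pd branch = 0.0129·Pd^0.44·e^(0.046·RH+f) = 2.296 μm/a
  Cl⁻ term: 0.0175·5.6^0.57·exp(0.008·93+0.085·12.3) = 0.2797
  r_corr = 2.296 + 0.2797 = 2.575 μm/a
  mass loss = 2.575 μm/a × 7.14 g/cm³ = 18.39 g·m⁻²·a⁻¹
Ordering by g·m⁻²·a⁻¹: copper (25.5) > zinc (18.4)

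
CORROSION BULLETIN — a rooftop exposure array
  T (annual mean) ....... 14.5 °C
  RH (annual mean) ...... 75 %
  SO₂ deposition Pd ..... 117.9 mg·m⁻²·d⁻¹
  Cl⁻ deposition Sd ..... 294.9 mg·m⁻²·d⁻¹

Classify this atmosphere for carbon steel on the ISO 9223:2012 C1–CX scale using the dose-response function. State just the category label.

carbon steel: temperature factor f = -0.054·(4.5) = -0.2430
  sulphur-dioxide contribution → 74.31 μm/a
  chloride contribution → 73.55 μm/a
  total first-year rate 147.9 μm/a
ISO 9223 Table 2 (carbon steel): 80 < 148 ≤ 200 μm/a ⇒ C5

C5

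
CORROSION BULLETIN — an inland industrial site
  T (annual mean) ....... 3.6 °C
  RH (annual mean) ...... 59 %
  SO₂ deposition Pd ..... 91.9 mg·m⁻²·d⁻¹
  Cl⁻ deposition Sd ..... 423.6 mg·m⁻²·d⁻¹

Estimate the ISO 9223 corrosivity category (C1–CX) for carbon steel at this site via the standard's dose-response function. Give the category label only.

carbon steel: temperature factor f = +0.150·(-6.4) = -0.9600
  SO₂ term: 1.77·91.9^0.52·exp(0.02·59-0.9600) = 23.14
  Cl⁻ term: 0.102·423.6^0.62·exp(0.033·59+0.04·3.6) = 35.11
  r_corr = 23.14 + 35.11 = 58.25 μm/a
58.3 μm/a falls in (50, 80] for carbon steel → category C4

C4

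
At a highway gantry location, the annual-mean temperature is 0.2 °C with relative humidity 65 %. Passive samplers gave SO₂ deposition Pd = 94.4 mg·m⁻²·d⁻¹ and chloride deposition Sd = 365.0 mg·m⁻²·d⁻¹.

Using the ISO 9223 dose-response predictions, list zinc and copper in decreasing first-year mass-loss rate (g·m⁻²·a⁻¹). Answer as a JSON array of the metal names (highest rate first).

zinc: temperature factor f = +0.038·(-9.8) = -0.3724
  Pd branch = 0.0129·Pd^0.44·e^(0.046·RH+f) = 1.307 μm/a
  Cl⁻ term: 0.0175·365.0^0.57·exp(0.008·65+0.085·0.2) = 0.8645
  r_corr = 1.307 + 0.8645 = 2.172 μm/a
  mass loss = 2.172 μm/a × 7.14 g/cm³ = 15.51 g·m⁻²·a⁻¹
copper: temperature factor f = +0.126·(-9.8) = -1.2348
  SO₂ term: 0.0053·94.4^0.26·exp(0.059·65-1.2348) = 0.2328
  Sd branch = 0.01025·Sd^0.27·e^(0.036·RH+0.049·T) = 0.5285 μm/a
  r_corr = 0.2328 + 0.5285 = 0.7613 μm/a
  mass loss = 0.7613 μm/a × 8.96 g/cm³ = 6.821 g·m⁻²·a⁻¹
Ordering by g·m⁻²·a⁻¹: zinc (15.5) > copper (6.82)

["zinc", "copper"]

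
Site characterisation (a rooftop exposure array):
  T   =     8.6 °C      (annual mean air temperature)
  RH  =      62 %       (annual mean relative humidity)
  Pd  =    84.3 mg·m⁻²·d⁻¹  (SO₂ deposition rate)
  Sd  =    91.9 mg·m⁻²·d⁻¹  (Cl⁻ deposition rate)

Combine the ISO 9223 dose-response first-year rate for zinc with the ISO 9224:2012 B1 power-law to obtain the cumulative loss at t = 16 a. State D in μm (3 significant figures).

D(16) = 21.7 μm

zinc: f(T) = +0.038·(T−10) [T≤10 °C] = -0.0532
  Pd branch = 0.0129·Pd^0.44·e^(0.046·RH+f) = 1.491 μm/a
  Sd branch = 0.0175·Sd^0.57·e^(0.008·RH+0.085·T) = 0.7852 μm/a
  sum: 1.491 + 0.7852 → r_corr = 2.276 μm/a
Power-law: D(16) = r_corr · 16^0.813
  D(16) = 2.276 × 16^0.813 = 2.276 × 9.527 = 21.68 μm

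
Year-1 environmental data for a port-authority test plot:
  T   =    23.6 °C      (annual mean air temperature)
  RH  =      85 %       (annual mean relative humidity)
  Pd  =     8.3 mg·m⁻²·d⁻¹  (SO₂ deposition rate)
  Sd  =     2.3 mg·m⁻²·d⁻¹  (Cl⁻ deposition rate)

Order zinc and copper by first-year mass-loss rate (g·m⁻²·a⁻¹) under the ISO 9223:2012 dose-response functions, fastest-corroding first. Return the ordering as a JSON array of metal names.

["copper", "zinc"]

zinc: temperature factor f = -0.071·(13.6) = -0.9656
  sulphur-dioxide contribution → 0.6219 μm/a
  chloride contribution → 0.4128 μm/a
  ⇒ r_corr(zinc) = 1.035 μm/a
  mass loss = 1.035 μm/a × 7.14 g/cm³ = 7.388 g·m⁻²·a⁻¹
copper: T>10 °C ⇒ hinge -0.080·(23.6−10) = -1.0880
  sulphur-dioxide contribution → 0.4663 μm/a
  chloride contribution → 0.8701 μm/a
  total first-year rate 1.336 μm/a
  mass loss = 1.336 μm/a × 8.96 g/cm³ = 11.97 g·m⁻²·a⁻¹
Ordering by g·m⁻²·a⁻¹: copper (12) > zinc (7.39)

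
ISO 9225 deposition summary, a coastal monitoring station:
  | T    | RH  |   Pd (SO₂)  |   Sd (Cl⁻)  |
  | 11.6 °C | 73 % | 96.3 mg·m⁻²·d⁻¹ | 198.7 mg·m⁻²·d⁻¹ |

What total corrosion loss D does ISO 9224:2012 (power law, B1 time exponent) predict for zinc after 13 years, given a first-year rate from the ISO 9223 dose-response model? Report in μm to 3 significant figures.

D(13) = 33.7 μm

zinc: temperature factor f = -0.071·(1.6) = -0.1136
  SO₂ term: 0.0129·96.3^0.44·exp(0.046·73-0.1136) = 2.468
  Sd branch = 0.0175·Sd^0.57·e^(0.008·RH+0.085·T) = 1.717 μm/a
  r_corr = 2.468 + 1.717 = 4.186 μm/a
Long-term exponent b (ISO 9224 Table 2, B1) = 0.813
  D(13) = 4.186 × 13^0.813 = 4.186 × 8.047 = 33.68 μm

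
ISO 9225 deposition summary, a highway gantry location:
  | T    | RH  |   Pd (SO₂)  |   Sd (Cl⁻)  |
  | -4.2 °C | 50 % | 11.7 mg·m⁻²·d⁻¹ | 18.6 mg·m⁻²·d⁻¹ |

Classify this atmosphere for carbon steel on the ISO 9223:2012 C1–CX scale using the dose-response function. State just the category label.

carbon steel: f(T) = +0.150·(T−10) [T≤10 °C] = -2.1300
  Pd branch = 1.77·Pd^0.52·e^(0.02·RH+f) = 2.054 μm/a
  Sd branch = 0.102·Sd^0.62·e^(0.033·RH+0.04·T) = 2.75 μm/a
  r_corr = 2.054 + 2.75 = 4.804 μm/a
4.8 μm/a falls in (1.3, 25] for carbon steel → category C2

C2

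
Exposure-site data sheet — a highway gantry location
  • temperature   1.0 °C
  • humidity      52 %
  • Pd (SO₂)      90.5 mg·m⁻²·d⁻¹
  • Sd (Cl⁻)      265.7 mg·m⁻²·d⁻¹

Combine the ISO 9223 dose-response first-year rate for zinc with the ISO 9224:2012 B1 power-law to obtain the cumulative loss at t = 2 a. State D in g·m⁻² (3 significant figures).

D(2) = 17.9 g·m⁻²

zinc: temperature factor f = +0.038·(-9.0) = -0.3420
  Pd branch = 0.0129·Pd^0.44·e^(0.046·RH+f) = 0.7275 μm/a
  Sd branch = 0.0175·Sd^0.57·e^(0.008·RH+0.085·T) = 0.6959 μm/a
  sum: 0.7275 + 0.6959 → r_corr = 1.423 μm/a
Power-law: D(2) = r_corr · 2^0.813
  D(2) = 1.423 × 2^0.813 = 1.423 × 1.757 = 2.501 μm
  Mass loss = 2.501 μm × 7.14 g/cm³ = 17.85 g·m⁻²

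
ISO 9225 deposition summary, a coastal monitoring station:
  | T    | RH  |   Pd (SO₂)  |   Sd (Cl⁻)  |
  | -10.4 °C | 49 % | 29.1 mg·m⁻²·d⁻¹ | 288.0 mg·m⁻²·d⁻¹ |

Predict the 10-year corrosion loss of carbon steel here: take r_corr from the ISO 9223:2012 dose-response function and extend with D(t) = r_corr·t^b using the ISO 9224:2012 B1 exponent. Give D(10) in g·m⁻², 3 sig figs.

carbon steel: T≤10 °C ⇒ hinge +0.150·(-10.4−10) = -3.0600
  Pd branch = 1.77·Pd^0.52·e^(0.02·RH+f) = 1.276 μm/a
  Cl⁻ term: 0.102·288.0^0.62·exp(0.033·49+0.04·-10.4) = 11.35
  r_corr = 1.276 + 11.35 = 12.63 μm/a
ISO 9224: D(t) = r_corr · t^b with b = 0.523 (carbon steel, B1)
  D(10) = 12.63 × 10^0.523 = 12.63 × 3.334 = 42.1 μm
  Mass loss = 42.1 μm × 7.85 g/cm³ = 330.5 g·m⁻²

D(10) = 330 g·m⁻²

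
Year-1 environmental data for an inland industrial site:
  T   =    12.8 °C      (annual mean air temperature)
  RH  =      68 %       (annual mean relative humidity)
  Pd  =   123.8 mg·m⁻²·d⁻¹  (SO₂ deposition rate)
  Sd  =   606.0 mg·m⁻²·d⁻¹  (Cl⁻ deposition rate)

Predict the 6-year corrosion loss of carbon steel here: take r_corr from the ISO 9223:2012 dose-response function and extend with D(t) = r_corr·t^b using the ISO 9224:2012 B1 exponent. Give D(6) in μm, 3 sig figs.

D(6) = 403 μm

carbon steel: f(T) = -0.054·(T−10) [T>10 °C] = -0.1512
  sulphur-dioxide contribution → 72.64 μm/a
  chloride contribution → 85.24 μm/a
  total first-year rate 157.9 μm/a
ISO 9224: D(t) = r_corr · t^b with b = 0.523 (carbon steel, B1)
  D(6) = 157.9 × 6^0.523 = 157.9 × 2.553 = 403 μm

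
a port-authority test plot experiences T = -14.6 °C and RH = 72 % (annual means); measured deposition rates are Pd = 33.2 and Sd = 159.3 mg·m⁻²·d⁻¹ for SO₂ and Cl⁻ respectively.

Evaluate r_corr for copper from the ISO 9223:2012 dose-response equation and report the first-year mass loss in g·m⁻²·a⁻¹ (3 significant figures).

copper: f(T) = +0.126·(T−10) [T≤10 °C] = -3.0996
  sulphur-dioxide contribution → 0.04154 μm/a
  chloride contribution → 0.2632 μm/a
  ⇒ r_corr(copper) = 0.3048 μm/a
Convert to mass loss: 0.3048 μm/a × 8.96 g/cm³ = 2.731 g·m⁻²·a⁻¹

r_corr = 2.73 g·m⁻²·a⁻¹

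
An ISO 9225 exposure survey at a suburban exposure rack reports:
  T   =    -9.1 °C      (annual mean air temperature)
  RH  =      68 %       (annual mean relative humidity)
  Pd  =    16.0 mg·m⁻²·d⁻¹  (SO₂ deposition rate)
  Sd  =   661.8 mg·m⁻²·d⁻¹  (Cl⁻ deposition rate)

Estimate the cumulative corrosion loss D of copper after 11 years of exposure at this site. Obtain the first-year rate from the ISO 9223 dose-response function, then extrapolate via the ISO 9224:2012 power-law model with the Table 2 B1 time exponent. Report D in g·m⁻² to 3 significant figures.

D(11) = 21.8 g·m⁻²

copper: temperature factor f = +0.126·(-19.1) = -2.4066
  Pd branch = 0.0053·Pd^0.26·e^(0.059·RH+f) = 0.05427 μm/a
  Sd branch = 0.01025·Sd^0.27·e^(0.036·RH+0.049·T) = 0.4384 μm/a
  sum: 0.05427 + 0.4384 → r_corr = 0.4926 μm/a
Power-law: D(11) = r_corr · 11^0.667
  D(11) = 0.4926 × 11^0.667 = 0.4926 × 4.95 = 2.438 μm
  Mass loss = 2.438 μm × 8.96 g/cm³ = 21.85 g·m⁻²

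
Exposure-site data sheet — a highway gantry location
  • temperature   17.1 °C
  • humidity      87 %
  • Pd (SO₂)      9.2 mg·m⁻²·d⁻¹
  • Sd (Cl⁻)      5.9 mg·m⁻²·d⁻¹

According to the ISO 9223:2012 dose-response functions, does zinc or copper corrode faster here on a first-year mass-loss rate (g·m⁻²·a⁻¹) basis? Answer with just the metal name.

zinc: f(T) = -0.071·(T−10) [T>10 °C] = -0.5041
  Pd branch = 0.0129·Pd^0.44·e^(0.046·RH+f) = 1.132 μm/a
  Sd branch = 0.0175·Sd^0.57·e^(0.008·RH+0.085·T) = 0.413 μm/a
  r_corr = 1.132 + 0.413 = 1.545 μm/a
  mass loss = 1.545 μm/a × 7.14 g/cm³ = 11.03 g·m⁻²·a⁻¹
copper: f(T) = -0.080·(T−10) [T>10 °C] = -0.5680
  SO₂ term: 0.0053·9.2^0.26·exp(0.059·87-0.5680) = 0.9066
  Cl⁻ term: 0.01025·5.9^0.27·exp(0.036·87+0.049·17.1) = 0.8769
  sum: 0.9066 + 0.8769 → r_corr = 1.784 μm/a
  mass loss = 1.784 μm/a × 8.96 g/cm³ = 15.98 g·m⁻²·a⁻¹
Ordering by g·m⁻²·a⁻¹: copper (16) > zinc (11)

copper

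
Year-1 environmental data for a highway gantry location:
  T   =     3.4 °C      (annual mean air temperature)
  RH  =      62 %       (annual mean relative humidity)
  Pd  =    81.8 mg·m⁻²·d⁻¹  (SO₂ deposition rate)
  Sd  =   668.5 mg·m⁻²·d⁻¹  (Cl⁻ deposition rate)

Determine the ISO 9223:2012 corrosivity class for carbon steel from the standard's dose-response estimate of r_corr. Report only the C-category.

carbon steel: T≤10 °C ⇒ hinge +0.150·(3.4−10) = -0.9900
  sulphur-dioxide contribution → 22.45 μm/a
  chloride contribution → 51.03 μm/a
  ⇒ r_corr(carbon steel) = 73.47 μm/a
73.5 μm/a falls in (50, 80] for carbon steel → category C4

C4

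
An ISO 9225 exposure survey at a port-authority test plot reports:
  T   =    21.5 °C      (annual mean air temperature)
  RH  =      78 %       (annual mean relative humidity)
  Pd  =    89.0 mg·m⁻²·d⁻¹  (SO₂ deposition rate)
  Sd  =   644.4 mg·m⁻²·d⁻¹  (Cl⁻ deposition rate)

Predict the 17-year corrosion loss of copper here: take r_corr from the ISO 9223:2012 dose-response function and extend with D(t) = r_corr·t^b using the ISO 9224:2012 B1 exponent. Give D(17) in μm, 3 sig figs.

copper: temperature factor f = -0.080·(11.5) = -0.9200
  Pd branch = 0.0053·Pd^0.26·e^(0.059·RH+f) = 0.6764 μm/a
  Cl⁻ term: 0.01025·644.4^0.27·exp(0.036·78+0.049·21.5) = 2.794
  sum: 0.6764 + 2.794 → r_corr = 3.47 μm/a
Power-law: D(17) = r_corr · 17^0.667
  D(17) = 3.47 × 17^0.667 = 3.47 × 6.618 = 22.97 μm

D(17) = 23.0 μm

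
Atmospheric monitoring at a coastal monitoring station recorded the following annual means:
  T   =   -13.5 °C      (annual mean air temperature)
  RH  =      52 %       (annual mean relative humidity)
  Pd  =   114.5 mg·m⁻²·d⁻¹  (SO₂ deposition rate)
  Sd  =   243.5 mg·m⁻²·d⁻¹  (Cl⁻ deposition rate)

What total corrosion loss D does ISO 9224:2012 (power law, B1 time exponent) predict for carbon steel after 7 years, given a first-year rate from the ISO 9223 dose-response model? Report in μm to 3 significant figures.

carbon steel: temperature factor f = +0.150·(-23.5) = -3.5250
  Pd branch = 1.77·Pd^0.52·e^(0.02·RH+f) = 1.735 μm/a
  Cl⁻ term: 0.102·243.5^0.62·exp(0.033·52+0.04·-13.5) = 9.976
  r_corr = 1.735 + 9.976 = 11.71 μm/a
Power-law: D(7) = r_corr · 7^0.523
  D(7) = 11.71 × 7^0.523 = 11.71 × 2.767 = 32.4 μm

D(7) = 32.4 μm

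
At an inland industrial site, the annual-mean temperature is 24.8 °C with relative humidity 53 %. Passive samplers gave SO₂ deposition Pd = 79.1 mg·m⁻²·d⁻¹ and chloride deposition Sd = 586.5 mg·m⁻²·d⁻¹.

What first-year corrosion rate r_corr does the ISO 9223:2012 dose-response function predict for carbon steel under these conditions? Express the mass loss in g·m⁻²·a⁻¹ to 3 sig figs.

r_corr = 821 g·m⁻²·a⁻¹

carbon steel: T>10 °C ⇒ hinge -0.054·(24.8−10) = -0.7992
  sulphur-dioxide contribution → 22.3 μm/a
  chloride contribution → 82.29 μm/a
  total first-year rate 104.6 μm/a
Convert to mass loss: 104.6 μm/a × 7.85 g/cm³ = 821 g·m⁻²·a⁻¹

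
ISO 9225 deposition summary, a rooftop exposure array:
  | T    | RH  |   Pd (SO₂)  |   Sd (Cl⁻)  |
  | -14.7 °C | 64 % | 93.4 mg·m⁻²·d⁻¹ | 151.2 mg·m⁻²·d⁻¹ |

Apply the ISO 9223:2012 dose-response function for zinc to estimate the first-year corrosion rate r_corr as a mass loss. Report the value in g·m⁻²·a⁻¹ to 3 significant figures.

r_corr = 6.08 g·m⁻²·a⁻¹

zinc: T≤10 °C ⇒ hinge +0.038·(-14.7−10) = -0.9386
  Pd branch = 0.0129·Pd^0.44·e^(0.046·RH+f) = 0.7055 μm/a
  Cl⁻ term: 0.0175·151.2^0.57·exp(0.008·64+0.085·-14.7) = 0.1462
  r_corr = 0.7055 + 0.1462 = 0.8517 μm/a
Convert to mass loss: 0.8517 μm/a × 7.14 g/cm³ = 6.081 g·m⁻²·a⁻¹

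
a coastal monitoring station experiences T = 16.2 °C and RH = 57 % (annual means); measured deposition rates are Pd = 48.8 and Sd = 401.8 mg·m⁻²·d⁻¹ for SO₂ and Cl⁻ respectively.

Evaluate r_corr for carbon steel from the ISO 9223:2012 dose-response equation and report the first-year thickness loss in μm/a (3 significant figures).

r_corr = 82.6 μm/a

carbon steel: temperature factor f = -0.054·(6.2) = -0.3348
  sulphur-dioxide contribution → 29.9 μm/a
  chloride contribution → 52.65 μm/a
  ⇒ r_corr(carbon steel) = 82.55 μm/a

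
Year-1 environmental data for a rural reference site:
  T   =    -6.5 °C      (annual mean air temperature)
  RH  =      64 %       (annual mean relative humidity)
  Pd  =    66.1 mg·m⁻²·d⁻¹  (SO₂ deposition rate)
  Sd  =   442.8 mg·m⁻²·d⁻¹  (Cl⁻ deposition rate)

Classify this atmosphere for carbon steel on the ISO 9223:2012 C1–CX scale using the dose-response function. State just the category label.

carbon steel: T≤10 °C ⇒ hinge +0.150·(-6.5−10) = -2.4750
  SO₂ term: 1.77·66.1^0.52·exp(0.02·64-2.4750) = 4.737
  Cl⁻ term: 0.102·442.8^0.62·exp(0.033·64+0.04·-6.5) = 28.42
  sum: 4.737 + 28.42 → r_corr = 33.15 μm/a
ISO 9223 Table 2 (carbon steel): 25 < 33.2 ≤ 50 μm/a ⇒ C3

C3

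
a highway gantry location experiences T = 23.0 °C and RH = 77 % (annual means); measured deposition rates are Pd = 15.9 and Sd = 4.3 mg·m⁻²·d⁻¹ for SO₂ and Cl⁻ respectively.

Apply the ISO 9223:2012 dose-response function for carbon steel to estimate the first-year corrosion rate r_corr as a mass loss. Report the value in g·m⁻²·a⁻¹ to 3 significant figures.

r_corr = 198 g·m⁻²·a⁻¹

carbon steel: f(T) = -0.054·(T−10) [T>10 °C] = -0.7020
  SO₂ term: 1.77·15.9^0.52·exp(0.02·77-0.7020) = 17.24
  Sd branch = 0.102·Sd^0.62·e^(0.033·RH+0.04·T) = 8.025 μm/a
  r_corr = 17.24 + 8.025 = 25.27 μm/a
Convert to mass loss: 25.27 μm/a × 7.85 g/cm³ = 198.4 g·m⁻²·a⁻¹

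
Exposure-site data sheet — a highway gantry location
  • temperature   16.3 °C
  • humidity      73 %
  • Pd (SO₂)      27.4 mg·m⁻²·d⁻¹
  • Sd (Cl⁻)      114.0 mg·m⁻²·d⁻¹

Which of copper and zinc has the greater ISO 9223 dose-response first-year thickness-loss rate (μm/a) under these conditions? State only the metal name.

copper: temperature factor f = -0.080·(6.3) = -0.5040
  sulphur-dioxide contribution → 0.562 μm/a
  chloride contribution → 1.133 μm/a
  ⇒ r_corr(copper) = 1.695 μm/a
zinc: T>10 °C ⇒ hinge -0.071·(16.3−10) = -0.4473
  sulphur-dioxide contribution → 1.017 μm/a
  chloride contribution → 1.866 μm/a
  ⇒ r_corr(zinc) = 2.883 μm/a
Ordering by μm/a: zinc (2.88) > copper (1.7)

zinc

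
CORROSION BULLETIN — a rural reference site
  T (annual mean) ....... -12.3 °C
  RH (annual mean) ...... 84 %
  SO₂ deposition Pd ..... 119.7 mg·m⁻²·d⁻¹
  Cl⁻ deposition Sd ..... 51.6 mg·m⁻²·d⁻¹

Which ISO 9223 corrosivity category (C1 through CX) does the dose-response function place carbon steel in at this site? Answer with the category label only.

C2

carbon steel: f(T) = +0.150·(T−10) [T≤10 °C] = -3.3450
  Pd branch = 1.77·Pd^0.52·e^(0.02·RH+f) = 4.032 μm/a
  Cl⁻ term: 0.102·51.6^0.62·exp(0.033·84+0.04·-12.3) = 11.5
  r_corr = 4.032 + 11.5 = 15.53 μm/a
ISO 9223 Table 2 (carbon steel): 1.3 < 15.5 ≤ 25 μm/a ⇒ C2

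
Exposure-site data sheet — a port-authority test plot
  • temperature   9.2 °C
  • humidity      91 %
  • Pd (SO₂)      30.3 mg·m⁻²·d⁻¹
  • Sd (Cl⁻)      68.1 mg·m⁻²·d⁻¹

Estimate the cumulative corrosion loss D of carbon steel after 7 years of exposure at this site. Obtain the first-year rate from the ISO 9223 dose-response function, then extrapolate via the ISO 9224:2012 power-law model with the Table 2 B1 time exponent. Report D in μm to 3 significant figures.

D(7) = 270 μm

carbon steel: temperature factor f = +0.150·(-0.8) = -0.1200
  Pd branch = 1.77·Pd^0.52·e^(0.02·RH+f) = 57.1 μm/a
  Sd branch = 0.102·Sd^0.62·e^(0.033·RH+0.04·T) = 40.66 μm/a
  r_corr = 57.1 + 40.66 = 97.76 μm/a
ISO 9224: D(t) = r_corr · t^b with b = 0.523 (carbon steel, B1)
  D(7) = 97.76 × 7^0.523 = 97.76 × 2.767 = 270.5 μm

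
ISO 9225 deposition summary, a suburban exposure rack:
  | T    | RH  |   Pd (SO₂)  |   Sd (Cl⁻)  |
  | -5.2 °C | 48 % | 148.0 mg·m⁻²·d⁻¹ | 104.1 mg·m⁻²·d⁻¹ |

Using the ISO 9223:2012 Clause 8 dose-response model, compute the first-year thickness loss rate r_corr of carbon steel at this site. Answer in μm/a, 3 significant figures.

carbon steel: T≤10 °C ⇒ hinge +0.150·(-5.2−10) = -2.2800
  Pd branch = 1.77·Pd^0.52·e^(0.02·RH+f) = 6.357 μm/a
  Cl⁻ term: 0.102·104.1^0.62·exp(0.033·48+0.04·-5.2) = 7.195
  r_corr = 6.357 + 7.195 = 13.55 μm/a

r_corr = 13.6 μm/a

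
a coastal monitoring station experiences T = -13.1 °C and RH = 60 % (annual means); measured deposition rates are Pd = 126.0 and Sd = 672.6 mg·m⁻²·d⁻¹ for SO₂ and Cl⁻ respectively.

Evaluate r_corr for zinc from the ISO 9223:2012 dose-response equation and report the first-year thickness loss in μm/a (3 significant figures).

zinc: f(T) = +0.038·(T−10) [T≤10 °C] = -0.8778
  Pd branch = 0.0129·Pd^0.44·e^(0.046·RH+f) = 0.7115 μm/a
  Sd branch = 0.0175·Sd^0.57·e^(0.008·RH+0.085·T) = 0.38 μm/a
  r_corr = 0.7115 + 0.38 = 1.091 μm/a

r_corr = 1.09 μm/a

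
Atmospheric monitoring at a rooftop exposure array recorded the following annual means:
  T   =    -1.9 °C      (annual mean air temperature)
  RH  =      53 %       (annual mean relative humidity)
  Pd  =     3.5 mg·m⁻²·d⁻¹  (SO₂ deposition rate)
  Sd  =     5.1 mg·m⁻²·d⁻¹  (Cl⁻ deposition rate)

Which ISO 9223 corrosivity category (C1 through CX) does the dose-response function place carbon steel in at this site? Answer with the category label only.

carbon steel: T≤10 °C ⇒ hinge +0.150·(-1.9−10) = -1.7850
  Pd branch = 1.77·Pd^0.52·e^(0.02·RH+f) = 1.644 μm/a
  Cl⁻ term: 0.102·5.1^0.62·exp(0.033·53+0.04·-1.9) = 1.492
  sum: 1.644 + 1.492 → r_corr = 3.137 μm/a
3.14 μm/a falls in (1.3, 25] for carbon steel → category C2

C2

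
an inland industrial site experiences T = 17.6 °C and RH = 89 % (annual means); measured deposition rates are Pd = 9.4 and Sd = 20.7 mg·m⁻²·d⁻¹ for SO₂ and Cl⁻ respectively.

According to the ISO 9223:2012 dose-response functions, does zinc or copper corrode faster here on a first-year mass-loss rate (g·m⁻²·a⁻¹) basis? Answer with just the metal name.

zinc: f(T) = -0.071·(T−10) [T>10 °C] = -0.5396
  SO₂ term: 0.0129·9.4^0.44·exp(0.046·89-0.5396) = 1.209
  Sd branch = 0.0175·Sd^0.57·e^(0.008·RH+0.085·T) = 0.8955 μm/a
  sum: 1.209 + 0.8955 → r_corr = 2.104 μm/a
  mass loss = 2.104 μm/a × 7.14 g/cm³ = 15.03 g·m⁻²·a⁻¹
copper: T>10 °C ⇒ hinge -0.080·(17.6−10) = -0.6080
  SO₂ term: 0.0053·9.4^0.26·exp(0.059·89-0.6080) = 0.9856
  Sd branch = 0.01025·Sd^0.27·e^(0.036·RH+0.049·T) = 1.355 μm/a
  sum: 0.9856 + 1.355 → r_corr = 2.341 μm/a
  mass loss = 2.341 μm/a × 8.96 g/cm³ = 20.98 g·m⁻²·a⁻¹
Ordering by g·m⁻²·a⁻¹: copper (21) > zinc (15)

copper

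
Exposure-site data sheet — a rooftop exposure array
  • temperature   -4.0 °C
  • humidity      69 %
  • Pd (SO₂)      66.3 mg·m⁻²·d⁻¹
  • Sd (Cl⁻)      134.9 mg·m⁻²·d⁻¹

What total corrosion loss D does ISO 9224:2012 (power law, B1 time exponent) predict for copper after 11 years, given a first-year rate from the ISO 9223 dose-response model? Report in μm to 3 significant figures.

D(11) = 2.66 μm

copper: f(T) = +0.126·(T−10) [T≤10 °C] = -1.7640
  sulphur-dioxide contribution → 0.1584 μm/a
  chloride contribution → 0.3797 μm/a
  total first-year rate 0.5382 μm/a
Power-law: D(11) = r_corr · 11^0.667
  D(11) = 0.5382 × 11^0.667 = 0.5382 × 4.95 = 2.664 μm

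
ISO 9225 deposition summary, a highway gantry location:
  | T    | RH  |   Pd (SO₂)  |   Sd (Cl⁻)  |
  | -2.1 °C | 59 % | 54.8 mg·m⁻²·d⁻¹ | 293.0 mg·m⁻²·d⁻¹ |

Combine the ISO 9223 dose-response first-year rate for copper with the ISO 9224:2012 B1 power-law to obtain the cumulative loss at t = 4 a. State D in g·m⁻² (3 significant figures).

copper: temperature factor f = +0.126·(-12.1) = -1.5246
  Pd branch = 0.0053·Pd^0.26·e^(0.059·RH+f) = 0.1062 μm/a
  Sd branch = 0.01025·Sd^0.27·e^(0.036·RH+0.049·T) = 0.3585 μm/a
  r_corr = 0.1062 + 0.3585 = 0.4647 μm/a
Power-law: D(4) = r_corr · 4^0.667
  D(4) = 0.4647 × 4^0.667 = 0.4647 × 2.521 = 1.172 μm
  Mass loss = 1.172 μm × 8.96 g/cm³ = 10.5 g·m⁻²

D(4) = 10.5 g·m⁻²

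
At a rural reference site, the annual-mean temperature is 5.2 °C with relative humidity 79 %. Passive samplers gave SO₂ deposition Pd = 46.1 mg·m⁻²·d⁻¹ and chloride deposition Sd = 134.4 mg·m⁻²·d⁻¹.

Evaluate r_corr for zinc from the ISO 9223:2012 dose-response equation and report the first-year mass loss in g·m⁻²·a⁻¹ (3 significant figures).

r_corr = 21.7 g·m⁻²·a⁻¹

zinc: f(T) = +0.038·(T−10) [T≤10 °C] = -0.1824
  SO₂ term: 0.0129·46.1^0.44·exp(0.046·79-0.1824) = 2.196
  Cl⁻ term: 0.0175·134.4^0.57·exp(0.008·79+0.085·5.2) = 0.8369
  sum: 2.196 + 0.8369 → r_corr = 3.033 μm/a
Convert to mass loss: 3.033 μm/a × 7.14 g/cm³ = 21.65 g·m⁻²·a⁻¹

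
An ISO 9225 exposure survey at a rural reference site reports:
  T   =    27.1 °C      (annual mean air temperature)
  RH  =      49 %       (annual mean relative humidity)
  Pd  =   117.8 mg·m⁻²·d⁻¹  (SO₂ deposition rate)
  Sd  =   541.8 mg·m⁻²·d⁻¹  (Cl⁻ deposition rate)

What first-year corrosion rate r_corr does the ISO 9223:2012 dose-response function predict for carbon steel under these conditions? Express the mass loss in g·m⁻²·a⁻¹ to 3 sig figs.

carbon steel: T>10 °C ⇒ hinge -0.054·(27.1−10) = -0.9234
  Pd branch = 1.77·Pd^0.52·e^(0.02·RH+f) = 22.36 μm/a
  Sd branch = 0.102·Sd^0.62·e^(0.033·RH+0.04·T) = 75.27 μm/a
  r_corr = 22.36 + 75.27 = 97.63 μm/a
Convert to mass loss: 97.63 μm/a × 7.85 g/cm³ = 766.4 g·m⁻²·a⁻¹

r_corr = 766 g·m⁻²·a⁻¹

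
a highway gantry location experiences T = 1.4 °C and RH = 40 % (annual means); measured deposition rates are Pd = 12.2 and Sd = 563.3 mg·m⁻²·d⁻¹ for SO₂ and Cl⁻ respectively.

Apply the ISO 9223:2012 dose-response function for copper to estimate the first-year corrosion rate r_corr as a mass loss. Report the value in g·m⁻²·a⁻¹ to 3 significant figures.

copper: temperature factor f = +0.126·(-8.6) = -1.0836
  SO₂ term: 0.0053·12.2^0.26·exp(0.059·40-1.0836) = 0.0364
  Cl⁻ term: 0.01025·563.3^0.27·exp(0.036·40+0.049·1.4) = 0.2562
  r_corr = 0.0364 + 0.2562 = 0.2926 μm/a
Convert to mass loss: 0.2926 μm/a × 8.96 g/cm³ = 2.622 g·m⁻²·a⁻¹

r_corr = 2.62 g·m⁻²·a⁻¹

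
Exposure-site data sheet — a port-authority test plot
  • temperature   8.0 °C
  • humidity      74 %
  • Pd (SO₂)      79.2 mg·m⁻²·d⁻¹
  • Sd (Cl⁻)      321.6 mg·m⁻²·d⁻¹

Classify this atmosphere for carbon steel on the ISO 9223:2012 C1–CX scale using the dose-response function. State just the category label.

C5

carbon steel: f(T) = +0.150·(T−10) [T≤10 °C] = -0.3000
  Pd branch = 1.77·Pd^0.52·e^(0.02·RH+f) = 55.95 μm/a
  Sd branch = 0.102·Sd^0.62·e^(0.033·RH+0.04·T) = 57.9 μm/a
  r_corr = 55.95 + 57.9 = 113.8 μm/a
ISO 9223 Table 2 (carbon steel): 80 < 114 ≤ 200 μm/a ⇒ C5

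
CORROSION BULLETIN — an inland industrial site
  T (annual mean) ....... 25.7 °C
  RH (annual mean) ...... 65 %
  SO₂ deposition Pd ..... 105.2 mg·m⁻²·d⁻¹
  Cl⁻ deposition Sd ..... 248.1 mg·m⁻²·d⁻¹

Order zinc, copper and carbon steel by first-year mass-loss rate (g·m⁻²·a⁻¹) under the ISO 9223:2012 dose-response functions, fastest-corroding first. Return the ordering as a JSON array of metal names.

["carbon steel", "zinc", "copper"]

zinc: temperature factor f = -0.071·(15.7) = -1.1147
  SO₂ term: 0.0129·105.2^0.44·exp(0.046·65-1.1147) = 0.6527
  Sd branch = 0.0175·Sd^0.57·e^(0.008·RH+0.085·T) = 6.061 μm/a
  sum: 0.6527 + 6.061 → r_corr = 6.713 μm/a
  mass loss = 6.713 μm/a × 7.14 g/cm³ = 47.93 g·m⁻²·a⁻¹
copper: f(T) = -0.080·(T−10) [T>10 °C] = -1.2560
  Pd branch = 0.0053·Pd^0.26·e^(0.059·RH+f) = 0.2344 μm/a
  Sd branch = 0.01025·Sd^0.27·e^(0.036·RH+0.049·T) = 1.661 μm/a
  r_corr = 0.2344 + 1.661 = 1.896 μm/a
  mass loss = 1.896 μm/a × 8.96 g/cm³ = 16.99 g·m⁻²·a⁻¹
carbon steel: f(T) = -0.054·(T−10) [T>10 °C] = -0.8478
  Pd branch = 1.77·Pd^0.52·e^(0.02·RH+f) = 31.32 μm/a
  Cl⁻ term: 0.102·248.1^0.62·exp(0.033·65+0.04·25.7) = 74.35
  r_corr = 31.32 + 74.35 = 105.7 μm/a
  mass loss = 105.7 μm/a × 7.85 g/cm³ = 829.5 g·m⁻²·a⁻¹
Ordering by g·m⁻²·a⁻¹: carbon steel (830) > zinc (47.9) > copper (17)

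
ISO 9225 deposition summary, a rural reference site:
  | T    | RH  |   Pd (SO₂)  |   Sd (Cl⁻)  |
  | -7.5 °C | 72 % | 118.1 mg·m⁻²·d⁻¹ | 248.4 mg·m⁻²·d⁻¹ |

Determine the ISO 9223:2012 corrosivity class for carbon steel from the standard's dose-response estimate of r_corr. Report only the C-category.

carbon steel: f(T) = +0.150·(T−10) [T≤10 °C] = -2.6250
  SO₂ term: 1.77·118.1^0.52·exp(0.02·72-2.6250) = 6.47
  Sd branch = 0.102·Sd^0.62·e^(0.033·RH+0.04·T) = 24.84 μm/a
  r_corr = 6.47 + 24.84 = 31.31 μm/a
31.3 μm/a falls in (25, 50] for carbon steel → category C3

C3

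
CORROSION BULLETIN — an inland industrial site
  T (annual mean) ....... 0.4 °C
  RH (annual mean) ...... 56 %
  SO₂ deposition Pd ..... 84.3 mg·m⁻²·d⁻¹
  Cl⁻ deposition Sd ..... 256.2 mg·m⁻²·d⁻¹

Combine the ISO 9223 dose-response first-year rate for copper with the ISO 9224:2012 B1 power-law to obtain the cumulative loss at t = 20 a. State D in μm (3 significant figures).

copper: T≤10 °C ⇒ hinge +0.126·(0.4−10) = -1.2096
  sulphur-dioxide contribution → 0.1363 μm/a
  chloride contribution → 0.3508 μm/a
  ⇒ r_corr(copper) = 0.4872 μm/a
Power-law: D(20) = r_corr · 20^0.667
  D(20) = 0.4872 × 20^0.667 = 0.4872 × 7.375 = 3.593 μm

D(20) = 3.59 μm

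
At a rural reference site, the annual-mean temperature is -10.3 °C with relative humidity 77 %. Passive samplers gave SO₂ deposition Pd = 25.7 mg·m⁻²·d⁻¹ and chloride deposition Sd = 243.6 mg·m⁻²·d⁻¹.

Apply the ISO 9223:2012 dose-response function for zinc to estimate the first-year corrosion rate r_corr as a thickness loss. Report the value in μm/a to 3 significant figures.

zinc: temperature factor f = +0.038·(-20.3) = -0.7714
  SO₂ term: 0.0129·25.7^0.44·exp(0.046·77-0.7714) = 0.8594
  Sd branch = 0.0175·Sd^0.57·e^(0.008·RH+0.085·T) = 0.3096 μm/a
  r_corr = 0.8594 + 0.3096 = 1.169 μm/a

r_corr = 1.17 μm/a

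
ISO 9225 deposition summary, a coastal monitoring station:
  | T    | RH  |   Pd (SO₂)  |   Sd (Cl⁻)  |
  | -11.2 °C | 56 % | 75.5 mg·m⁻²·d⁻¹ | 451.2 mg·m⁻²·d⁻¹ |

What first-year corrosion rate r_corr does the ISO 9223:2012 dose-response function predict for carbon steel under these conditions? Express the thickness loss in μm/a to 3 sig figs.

carbon steel: T≤10 °C ⇒ hinge +0.150·(-11.2−10) = -3.1800
  sulphur-dioxide contribution → 2.137 μm/a
  chloride contribution → 18.29 μm/a
  ⇒ r_corr(carbon steel) = 20.43 μm/a

r_corr = 20.4 μm/a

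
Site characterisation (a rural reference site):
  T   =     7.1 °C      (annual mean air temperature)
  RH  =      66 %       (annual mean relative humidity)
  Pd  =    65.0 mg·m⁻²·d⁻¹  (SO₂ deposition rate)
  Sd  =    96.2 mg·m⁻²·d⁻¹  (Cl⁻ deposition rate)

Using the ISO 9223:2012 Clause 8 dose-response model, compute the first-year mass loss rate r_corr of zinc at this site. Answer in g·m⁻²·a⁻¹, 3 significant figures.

zinc: f(T) = +0.038·(T−10) [T≤10 °C] = -0.1102
  SO₂ term: 0.0129·65.0^0.44·exp(0.046·66-0.1102) = 1.51
  Sd branch = 0.0175·Sd^0.57·e^(0.008·RH+0.085·T) = 0.7326 μm/a
  sum: 1.51 + 0.7326 → r_corr = 2.242 μm/a
Convert to mass loss: 2.242 μm/a × 7.14 g/cm³ = 16.01 g·m⁻²·a⁻¹

r_corr = 16.0 g·m⁻²·a⁻¹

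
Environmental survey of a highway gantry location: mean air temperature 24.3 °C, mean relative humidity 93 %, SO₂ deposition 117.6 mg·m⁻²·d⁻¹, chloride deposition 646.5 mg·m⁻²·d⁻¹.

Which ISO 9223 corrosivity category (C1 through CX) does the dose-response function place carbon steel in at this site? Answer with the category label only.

CX

carbon steel: T>10 °C ⇒ hinge -0.054·(24.3−10) = -0.7722
  SO₂ term: 1.77·117.6^0.52·exp(0.02·93-0.7722) = 62.66
  Cl⁻ term: 0.102·646.5^0.62·exp(0.033·93+0.04·24.3) = 320.7
  r_corr = 62.66 + 320.7 = 383.4 μm/a
ISO 9223 Table 2 (carbon steel): 200 < 383 ≤ 700 μm/a ⇒ CX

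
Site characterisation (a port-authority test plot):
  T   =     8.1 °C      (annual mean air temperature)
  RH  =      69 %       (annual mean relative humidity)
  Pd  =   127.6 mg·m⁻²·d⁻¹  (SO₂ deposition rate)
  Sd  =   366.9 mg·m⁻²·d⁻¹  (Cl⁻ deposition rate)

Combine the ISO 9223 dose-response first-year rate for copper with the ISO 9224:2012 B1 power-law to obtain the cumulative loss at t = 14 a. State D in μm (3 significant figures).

D(14) = 10.2 μm

copper: T≤10 °C ⇒ hinge +0.126·(8.1−10) = -0.2394
  Pd branch = 0.0053·Pd^0.26·e^(0.059·RH+f) = 0.8627 μm/a
  Cl⁻ term: 0.01025·366.9^0.27·exp(0.036·69+0.049·8.1) = 0.9001
  r_corr = 0.8627 + 0.9001 = 1.763 μm/a
Power-law: D(14) = r_corr · 14^0.667
  D(14) = 1.763 × 14^0.667 = 1.763 × 5.814 = 10.25 μm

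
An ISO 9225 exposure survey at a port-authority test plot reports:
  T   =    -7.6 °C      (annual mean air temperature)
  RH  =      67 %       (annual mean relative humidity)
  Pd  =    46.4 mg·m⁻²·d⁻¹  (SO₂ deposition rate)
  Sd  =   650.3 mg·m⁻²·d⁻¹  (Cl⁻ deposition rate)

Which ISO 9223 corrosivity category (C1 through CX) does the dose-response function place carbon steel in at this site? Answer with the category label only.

carbon steel: T≤10 °C ⇒ hinge +0.150·(-7.6−10) = -2.6400
  sulphur-dioxide contribution → 3.548 μm/a
  chloride contribution → 38.1 μm/a
  total first-year rate 41.65 μm/a
41.6 μm/a falls in (25, 50] for carbon steel → category C3

C3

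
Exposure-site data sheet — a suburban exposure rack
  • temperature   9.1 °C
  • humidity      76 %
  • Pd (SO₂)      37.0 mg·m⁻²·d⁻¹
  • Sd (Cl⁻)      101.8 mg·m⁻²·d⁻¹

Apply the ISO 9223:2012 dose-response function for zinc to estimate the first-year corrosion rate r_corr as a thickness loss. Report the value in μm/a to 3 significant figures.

r_corr = 2.99 μm/a

zinc: T≤10 °C ⇒ hinge +0.038·(9.1−10) = -0.0342
  Pd branch = 0.0129·Pd^0.44·e^(0.046·RH+f) = 2.014 μm/a
  Cl⁻ term: 0.0175·101.8^0.57·exp(0.008·76+0.085·9.1) = 0.9715
  sum: 2.014 + 0.9715 → r_corr = 2.985 μm/a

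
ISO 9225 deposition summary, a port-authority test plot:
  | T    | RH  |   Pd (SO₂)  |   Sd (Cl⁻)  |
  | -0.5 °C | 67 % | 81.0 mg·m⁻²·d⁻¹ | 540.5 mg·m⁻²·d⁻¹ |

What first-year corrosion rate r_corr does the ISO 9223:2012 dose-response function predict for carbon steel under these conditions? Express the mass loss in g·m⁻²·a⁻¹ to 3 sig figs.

r_corr = 462 g·m⁻²·a⁻¹

carbon steel: T≤10 °C ⇒ hinge +0.150·(-0.5−10) = -1.5750
  SO₂ term: 1.77·81.0^0.52·exp(0.02·67-1.5750) = 13.75
  Cl⁻ term: 0.102·540.5^0.62·exp(0.033·67+0.04·-0.5) = 45.13
  r_corr = 13.75 + 45.13 = 58.88 μm/a
Convert to mass loss: 58.88 μm/a × 7.85 g/cm³ = 462.2 g·m⁻²·a⁻¹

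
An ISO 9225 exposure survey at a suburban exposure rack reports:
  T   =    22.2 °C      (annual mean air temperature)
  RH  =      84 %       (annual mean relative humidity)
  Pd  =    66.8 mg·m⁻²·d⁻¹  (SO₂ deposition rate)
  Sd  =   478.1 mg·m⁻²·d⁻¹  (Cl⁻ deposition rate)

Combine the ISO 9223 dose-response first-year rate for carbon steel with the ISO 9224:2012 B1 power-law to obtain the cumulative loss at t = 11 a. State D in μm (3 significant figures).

carbon steel: f(T) = -0.054·(T−10) [T>10 °C] = -0.6588
  sulphur-dioxide contribution → 43.69 μm/a
  chloride contribution → 181.7 μm/a
  total first-year rate 225.4 μm/a
ISO 9224: D(t) = r_corr · t^b with b = 0.523 (carbon steel, B1)
  D(11) = 225.4 × 11^0.523 = 225.4 × 3.505 = 790 μm

D(11) = 790 μm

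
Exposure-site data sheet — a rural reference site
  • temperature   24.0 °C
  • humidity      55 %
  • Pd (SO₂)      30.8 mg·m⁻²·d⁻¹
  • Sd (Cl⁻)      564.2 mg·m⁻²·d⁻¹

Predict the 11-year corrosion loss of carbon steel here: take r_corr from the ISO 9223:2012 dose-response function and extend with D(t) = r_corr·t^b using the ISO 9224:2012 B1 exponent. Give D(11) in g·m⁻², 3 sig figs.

carbon steel: temperature factor f = -0.054·(14.0) = -0.7560
  sulphur-dioxide contribution → 14.84 μm/a
  chloride contribution → 83.11 μm/a
  ⇒ r_corr(carbon steel) = 97.95 μm/a
Long-term exponent b (ISO 9224 Table 2, B1) = 0.523
  D(11) = 97.95 × 11^0.523 = 97.95 × 3.505 = 343.3 μm
  Mass loss = 343.3 μm × 7.85 g/cm³ = 2695 g·m⁻²

D(11) = 2.69e+03 g·m⁻²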